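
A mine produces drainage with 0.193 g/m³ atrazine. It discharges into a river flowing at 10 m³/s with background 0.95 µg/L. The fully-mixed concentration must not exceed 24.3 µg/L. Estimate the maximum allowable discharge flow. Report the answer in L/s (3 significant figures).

1380 L/s

0.95 µg/L = 0.00095 mg/L.
24.3 µg/L = 0.0243 mg/L.
Mass balance at complete mixing: C_std·(Q_w + Q_r) = Q_w·C_e + Q_r·C_b.
Rearranging, Q_w = Q_r·(C_std − C_b)/(C_e − C_std) = 10·(0.0243 − 0.00095) / (0.193 − 0.0243) = 1.384 m³/s.
= 1384 L/s.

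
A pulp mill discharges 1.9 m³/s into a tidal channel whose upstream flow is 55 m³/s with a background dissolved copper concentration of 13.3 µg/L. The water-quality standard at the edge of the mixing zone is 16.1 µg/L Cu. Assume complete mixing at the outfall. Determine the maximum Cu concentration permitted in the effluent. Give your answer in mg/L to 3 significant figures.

13.3 µg/L = 0.0133 mg/L.
16.1 µg/L = 0.0161 mg/L.
Mass balance: 0.0161·56.9 = 1.9·Cₑ + 55·0.0133.
Cₑ = (0.9161 − 0.7315) / 1.9 = 0.09715 mg/L.

0.0972 mg/L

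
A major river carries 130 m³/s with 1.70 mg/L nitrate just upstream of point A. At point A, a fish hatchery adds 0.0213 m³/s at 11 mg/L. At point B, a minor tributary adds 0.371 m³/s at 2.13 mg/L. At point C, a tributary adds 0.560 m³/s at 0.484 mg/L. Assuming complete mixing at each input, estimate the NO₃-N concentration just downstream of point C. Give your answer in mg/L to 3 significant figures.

1.70 mg/L

After input A: C = (130·1.7 + 0.0213·11) / 130 = 1.702 mg/L.
After input B: C = (130·1.702 + 0.371·2.13) / 130.4 = 1.703 mg/L.
After input C: C = (130.4·1.703 + 0.56·0.484) / 131 = 1.698 mg/L.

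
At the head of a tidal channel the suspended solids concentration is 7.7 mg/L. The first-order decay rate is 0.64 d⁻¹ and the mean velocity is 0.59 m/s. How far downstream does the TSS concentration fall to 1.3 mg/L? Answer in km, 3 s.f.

142 km

From C = C₀·e^(−kt), t = ln(C₀/C)/k = ln(7.7/1.3)/0.64 = 1.779/0.64 = 2.779 d.
Distance = v·t = 0.59 m/s × 2.401e+05 s = 1.417e+05 m = 141.7 km.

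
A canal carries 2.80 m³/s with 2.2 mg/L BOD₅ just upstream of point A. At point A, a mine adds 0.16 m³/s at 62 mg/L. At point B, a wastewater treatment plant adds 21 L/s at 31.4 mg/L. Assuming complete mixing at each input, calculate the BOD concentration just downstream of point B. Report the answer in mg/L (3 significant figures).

After input A: C = (2.8·2.2 + 0.16·62) / 2.96 = 5.432 mg/L.
21 L/s = 0.021 m³/s.
After input B: C = (2.96·5.432 + 0.021·31.4) / 2.981 = 5.615 mg/L.

5.62 mg/L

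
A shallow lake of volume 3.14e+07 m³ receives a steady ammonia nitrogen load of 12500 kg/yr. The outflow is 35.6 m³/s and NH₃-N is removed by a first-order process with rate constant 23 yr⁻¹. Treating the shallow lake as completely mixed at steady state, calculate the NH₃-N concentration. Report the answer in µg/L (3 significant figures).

6.77 µg/L

Outflow Q = 35.6 m³/s × 3.156e+07 s/yr = 1.123e+09 m³/yr.
Steady-state CSTR mass balance: W = Q·C + k·V·C, so C = W/(Q + kV).
Q + kV = 1.123e+09 + 23·3.14e+07 = 1.846e+09 m³/yr.
C = 12500/1.846e+09 = 6.773e-06 kg/m³ = 0.006773 mg/L = 6.773 µg/L.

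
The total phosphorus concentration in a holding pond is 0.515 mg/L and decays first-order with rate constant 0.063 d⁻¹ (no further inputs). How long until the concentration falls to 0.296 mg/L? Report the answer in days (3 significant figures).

t = ln(C₀/C)/k = ln(0.515/0.296)/0.063 = 0.5538/0.063 = 8.791 d.

8.79 d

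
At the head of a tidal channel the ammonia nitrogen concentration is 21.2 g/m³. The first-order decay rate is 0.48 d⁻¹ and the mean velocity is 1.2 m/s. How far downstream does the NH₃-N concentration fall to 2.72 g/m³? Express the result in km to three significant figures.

From C = C₀·e^(−kt), t = ln(C₀/C)/k = ln(21.2/2.72)/0.48 = 2.053/0.48 = 4.278 d.
Distance = v·t = 1.2 m/s × 3.696e+05 s = 4.435e+05 m = 443.5 km.

444 km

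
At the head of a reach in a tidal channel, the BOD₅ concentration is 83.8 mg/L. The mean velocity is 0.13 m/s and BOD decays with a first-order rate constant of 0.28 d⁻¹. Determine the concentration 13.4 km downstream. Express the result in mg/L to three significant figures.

Travel time t = 13.4 km / 0.13 m/s = 1.34e+04/0.13 = 1.031e+05 s = 1.193 d.
First-order decay: C = 83.8·exp(−0.28·1.193) = 83.8·0.716 = 60 mg/L.

60.0 mg/L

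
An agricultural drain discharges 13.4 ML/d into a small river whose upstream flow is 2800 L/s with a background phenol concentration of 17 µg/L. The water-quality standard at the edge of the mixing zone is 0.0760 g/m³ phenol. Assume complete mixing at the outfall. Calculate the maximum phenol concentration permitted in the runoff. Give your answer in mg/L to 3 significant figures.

1.14 mg/L

13.4 ML/d = 0.1551 m³/s.
2800 L/s = 2.8 m³/s.
17 µg/L = 0.017 mg/L.
Mass balance: 0.076·2.955 = 0.1551·Cₑ + 2.8·0.017.
Cₑ = (0.2246 − 0.0476) / 0.1551 = 1.141 mg/L.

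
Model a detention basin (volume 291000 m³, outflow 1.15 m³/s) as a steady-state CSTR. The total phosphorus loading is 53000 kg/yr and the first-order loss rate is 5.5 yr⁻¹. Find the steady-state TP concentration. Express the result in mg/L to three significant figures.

Outflow Q = 1.15 m³/s × 3.156e+07 s/yr = 3.629e+07 m³/yr.
Steady-state CSTR mass balance: W = Q·C + k·V·C, so C = W/(Q + kV).
Q + kV = 3.629e+07 + 5.5·291000 = 3.789e+07 m³/yr.
C = 53000/3.789e+07 = 0.001399 kg/m³ = 1.399 mg/L.

1.40 mg/L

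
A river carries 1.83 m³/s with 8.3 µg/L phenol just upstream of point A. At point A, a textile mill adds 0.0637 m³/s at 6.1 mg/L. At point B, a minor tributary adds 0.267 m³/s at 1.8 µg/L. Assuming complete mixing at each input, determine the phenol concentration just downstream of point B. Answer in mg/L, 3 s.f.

8.3 µg/L = 0.0083 mg/L.
After input A: C = (1.83·0.0083 + 0.0637·6.1) / 1.894 = 0.2132 mg/L.
1.8 µg/L = 0.0018 mg/L.
After input B: C = (1.894·0.2132 + 0.267·0.0018) / 2.161 = 0.1871 mg/L.

0.187 mg/L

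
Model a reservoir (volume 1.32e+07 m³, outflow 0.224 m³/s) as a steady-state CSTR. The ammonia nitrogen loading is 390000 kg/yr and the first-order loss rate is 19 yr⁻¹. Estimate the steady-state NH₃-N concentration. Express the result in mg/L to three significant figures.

1.51 mg/L

Outflow Q = 0.224 m³/s × 3.156e+07 s/yr = 7.069e+06 m³/yr.
Steady-state CSTR mass balance: W = Q·C + k·V·C, so C = W/(Q + kV).
Q + kV = 7.069e+06 + 19·1.32e+07 = 2.579e+08 m³/yr.
C = 390000/2.579e+08 = 0.001512 kg/m³ = 1.512 mg/L.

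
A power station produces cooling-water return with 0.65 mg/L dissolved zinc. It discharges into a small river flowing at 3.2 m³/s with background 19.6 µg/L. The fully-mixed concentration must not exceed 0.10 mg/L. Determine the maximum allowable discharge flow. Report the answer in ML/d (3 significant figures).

40.4 ML/d

19.6 µg/L = 0.0196 mg/L.
Mass balance at complete mixing: C_std·(Q_w + Q_r) = Q_w·C_e + Q_r·C_b.
Rearranging, Q_w = Q_r·(C_std − C_b)/(C_e − C_std) = 3.2·(0.1 − 0.0196) / (0.65 − 0.1) = 0.4678 m³/s.
= 40.42 ML/d.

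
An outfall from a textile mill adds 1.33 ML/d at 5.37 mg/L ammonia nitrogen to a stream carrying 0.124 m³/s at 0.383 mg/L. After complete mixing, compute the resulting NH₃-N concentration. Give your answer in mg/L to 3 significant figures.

1.33 ML/d = 0.01539 m³/s.
Flow-weighted mixing gives C = (0.01539·5.37 + 0.124·0.383) / (0.01539 + 0.124) = 0.1302/0.1394 = 0.9337 mg/L.

0.934 mg/L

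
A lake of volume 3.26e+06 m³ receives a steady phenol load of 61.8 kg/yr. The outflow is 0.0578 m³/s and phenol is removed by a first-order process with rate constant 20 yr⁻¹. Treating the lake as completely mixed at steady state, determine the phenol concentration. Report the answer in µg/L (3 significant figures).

Outflow Q = 0.0578 m³/s × 3.156e+07 s/yr = 1.824e+06 m³/yr.
Steady-state CSTR mass balance: W = Q·C + k·V·C, so C = W/(Q + kV).
Q + kV = 1.824e+06 + 20·3.26e+06 = 6.702e+07 m³/yr.
C = 61.8/6.702e+07 = 9.221e-07 kg/m³ = 0.0009221 mg/L = 0.9221 µg/L.

0.922 µg/L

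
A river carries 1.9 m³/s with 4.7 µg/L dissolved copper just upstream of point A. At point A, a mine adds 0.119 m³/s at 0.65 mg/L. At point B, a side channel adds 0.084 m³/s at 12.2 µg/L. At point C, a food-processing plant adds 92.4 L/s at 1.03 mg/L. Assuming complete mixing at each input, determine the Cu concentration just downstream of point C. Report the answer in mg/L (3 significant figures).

0.0831 mg/L

4.7 µg/L = 0.0047 mg/L.
After input A: C = (1.9·0.0047 + 0.119·0.65) / 2.019 = 0.04273 mg/L.
12.2 µg/L = 0.0122 mg/L.
After input B: C = (2.019·0.04273 + 0.084·0.0122) / 2.103 = 0.04151 mg/L.
92.4 L/s = 0.0924 m³/s.
After input C: C = (2.103·0.04151 + 0.0924·1.03) / 2.195 = 0.08312 mg/L.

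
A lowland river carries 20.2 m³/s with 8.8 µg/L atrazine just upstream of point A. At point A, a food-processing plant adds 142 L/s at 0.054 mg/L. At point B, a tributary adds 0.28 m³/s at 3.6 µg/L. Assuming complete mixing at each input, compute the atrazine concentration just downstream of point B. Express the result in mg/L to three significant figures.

8.8 µg/L = 0.0088 mg/L.
142 L/s = 0.142 m³/s.
After input A: C = (20.2·0.0088 + 0.142·0.054) / 20.34 = 0.009116 mg/L.
3.6 µg/L = 0.0036 mg/L.
After input B: C = (20.34·0.009116 + 0.28·0.0036) / 20.62 = 0.009041 mg/L.

0.00904 mg/L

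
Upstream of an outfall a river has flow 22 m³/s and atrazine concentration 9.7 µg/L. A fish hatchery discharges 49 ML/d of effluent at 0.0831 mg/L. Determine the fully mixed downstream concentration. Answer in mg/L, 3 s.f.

49 ML/d = 0.5671 m³/s.
9.7 µg/L = 0.0097 mg/L.
By mass balance at complete mixing, C = (0.5671·0.0831 + 22·0.0097) / (0.5671 + 22) = 0.2605/22.57 = 0.01154 mg/L.

0.0115 mg/L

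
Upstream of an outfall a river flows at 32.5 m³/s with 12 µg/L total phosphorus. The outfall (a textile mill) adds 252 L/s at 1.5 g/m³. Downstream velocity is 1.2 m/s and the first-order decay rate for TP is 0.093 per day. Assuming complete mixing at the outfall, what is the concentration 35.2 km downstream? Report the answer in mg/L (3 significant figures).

252 L/s = 0.252 m³/s.
12 µg/L = 0.012 mg/L.
After complete mixing, C₀ = (0.252·1.5 + 32.5·0.012) / 32.75 = 0.02345 mg/L.
Travel time t = 3.52e+04 m / 1.2 m/s = 2.933e+04 s = 0.3395 d.
C = 0.02345·exp(−0.093·0.3395) = 0.02345·0.9689 = 0.02272 mg/L.

0.0227 mg/L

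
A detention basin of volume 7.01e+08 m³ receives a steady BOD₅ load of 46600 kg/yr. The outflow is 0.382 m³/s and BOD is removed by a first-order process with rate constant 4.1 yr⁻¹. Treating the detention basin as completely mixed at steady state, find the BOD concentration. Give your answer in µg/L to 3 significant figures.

Outflow Q = 0.382 m³/s × 3.156e+07 s/yr = 1.206e+07 m³/yr.
Steady-state CSTR mass balance: W = Q·C + k·V·C, so C = W/(Q + kV).
Q + kV = 1.206e+07 + 4.1·7.01e+08 = 2.886e+09 m³/yr.
C = 46600/2.886e+09 = 1.615e-05 kg/m³ = 0.01615 mg/L = 16.15 µg/L.

16.1 µg/L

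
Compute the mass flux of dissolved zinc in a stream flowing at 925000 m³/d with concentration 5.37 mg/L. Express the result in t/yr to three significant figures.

1810 t/yr

925000 m³/d = 10.71 m³/s.
Mass flux = Q·C = 10.71 m³/s × 5.37 g/m³ = 57.49 g/s.
= 57.49 g/s × 31.56 = 1814 t/yr.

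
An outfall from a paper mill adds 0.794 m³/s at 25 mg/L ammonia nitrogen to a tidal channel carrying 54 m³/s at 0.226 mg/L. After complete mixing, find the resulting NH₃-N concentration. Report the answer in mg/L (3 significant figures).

Conservation of mass across the mixing zone: C = (0.794·25 + 54·0.226) / (0.794 + 54) = 32.05/54.79 = 0.585 mg/L.

0.585 mg/L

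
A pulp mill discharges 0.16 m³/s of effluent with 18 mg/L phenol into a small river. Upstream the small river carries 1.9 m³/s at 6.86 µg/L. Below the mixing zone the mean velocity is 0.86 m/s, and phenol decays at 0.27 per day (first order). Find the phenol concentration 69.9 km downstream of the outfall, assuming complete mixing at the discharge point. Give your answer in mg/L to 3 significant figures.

6.86 µg/L = 0.00686 mg/L.
After complete mixing, C₀ = (0.16·18 + 1.9·0.00686) / 2.06 = 1.404 mg/L.
Travel time t = 6.99e+04 m / 0.86 m/s = 8.128e+04 s = 0.9407 d.
C = 1.404·exp(−0.27·0.9407) = 1.404·0.7757 = 1.089 mg/L.

1.09 mg/L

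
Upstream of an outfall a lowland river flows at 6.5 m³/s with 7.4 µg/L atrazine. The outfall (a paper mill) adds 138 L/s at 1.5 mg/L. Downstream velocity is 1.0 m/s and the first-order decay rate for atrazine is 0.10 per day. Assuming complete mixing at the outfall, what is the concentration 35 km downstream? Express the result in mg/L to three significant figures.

0.0369 mg/L

138 L/s = 0.138 m³/s.
7.4 µg/L = 0.0074 mg/L.
After complete mixing, C₀ = (0.138·1.5 + 6.5·0.0074) / 6.638 = 0.03843 mg/L.
Travel time t = 3.5e+04 m / 1.0 m/s = 3.5e+04 s = 0.4051 d.
C = 0.03843·exp(−0.10·0.4051) = 0.03843·0.9603 = 0.0369 mg/L.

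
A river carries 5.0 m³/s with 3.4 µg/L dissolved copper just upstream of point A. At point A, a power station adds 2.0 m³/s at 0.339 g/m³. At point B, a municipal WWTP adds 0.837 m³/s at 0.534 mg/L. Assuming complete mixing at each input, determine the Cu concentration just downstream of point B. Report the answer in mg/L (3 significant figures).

0.146 mg/L

3.4 µg/L = 0.0034 mg/L.
After input A: C = (5·0.0034 + 2·0.339) / 7 = 0.09929 mg/L.
After input B: C = (7·0.09929 + 0.837·0.534) / 7.837 = 0.1457 mg/L.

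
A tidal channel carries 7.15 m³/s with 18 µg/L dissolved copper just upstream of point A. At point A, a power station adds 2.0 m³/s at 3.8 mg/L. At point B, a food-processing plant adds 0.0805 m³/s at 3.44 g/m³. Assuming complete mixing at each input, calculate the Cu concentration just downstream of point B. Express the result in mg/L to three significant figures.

18 µg/L = 0.018 mg/L.
After input A: C = (7.15·0.018 + 2·3.8) / 9.15 = 0.8447 mg/L.
After input B: C = (9.15·0.8447 + 0.0805·3.44) / 9.231 = 0.8673 mg/L.

0.867 mg/L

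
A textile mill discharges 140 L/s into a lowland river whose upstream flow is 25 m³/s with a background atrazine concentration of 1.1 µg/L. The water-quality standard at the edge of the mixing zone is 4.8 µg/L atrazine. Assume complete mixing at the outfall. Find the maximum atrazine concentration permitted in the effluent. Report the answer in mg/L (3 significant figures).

0.666 mg/L

140 L/s = 0.14 m³/s.
1.1 µg/L = 0.0011 mg/L.
4.8 µg/L = 0.0048 mg/L.
Mass balance: 0.0048·25.14 = 0.14·Cₑ + 25·0.0011.
Cₑ = (0.1207 − 0.0275) / 0.14 = 0.6655 mg/L.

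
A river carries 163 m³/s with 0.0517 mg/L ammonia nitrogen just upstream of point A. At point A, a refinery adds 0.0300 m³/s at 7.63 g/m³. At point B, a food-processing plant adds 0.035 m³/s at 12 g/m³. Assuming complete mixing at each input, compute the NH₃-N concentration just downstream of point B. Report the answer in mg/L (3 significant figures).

0.0557 mg/L

After input A: C = (163·0.0517 + 0.03·7.63) / 163 = 0.05309 mg/L.
After input B: C = (163·0.05309 + 0.035·12) / 163.1 = 0.05566 mg/L.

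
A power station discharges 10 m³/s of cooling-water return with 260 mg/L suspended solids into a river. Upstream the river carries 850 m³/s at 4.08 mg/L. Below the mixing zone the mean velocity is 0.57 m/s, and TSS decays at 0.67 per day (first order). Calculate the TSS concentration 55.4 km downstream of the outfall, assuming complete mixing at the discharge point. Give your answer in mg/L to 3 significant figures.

After complete mixing, C₀ = (10·260 + 850·4.08) / 860 = 7.056 mg/L.
Travel time t = 5.54e+04 m / 0.57 m/s = 9.719e+04 s = 1.125 d.
C = 7.056·exp(−0.67·1.125) = 7.056·0.4706 = 3.321 mg/L.

3.32 mg/L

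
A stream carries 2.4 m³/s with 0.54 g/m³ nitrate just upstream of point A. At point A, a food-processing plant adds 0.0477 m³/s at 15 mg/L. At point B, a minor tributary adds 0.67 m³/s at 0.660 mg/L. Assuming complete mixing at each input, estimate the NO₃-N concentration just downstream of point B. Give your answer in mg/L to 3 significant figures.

After input A: C = (2.4·0.54 + 0.0477·15) / 2.448 = 0.8218 mg/L.
After input B: C = (2.448·0.8218 + 0.67·0.66) / 3.118 = 0.787 mg/L.

0.787 mg/L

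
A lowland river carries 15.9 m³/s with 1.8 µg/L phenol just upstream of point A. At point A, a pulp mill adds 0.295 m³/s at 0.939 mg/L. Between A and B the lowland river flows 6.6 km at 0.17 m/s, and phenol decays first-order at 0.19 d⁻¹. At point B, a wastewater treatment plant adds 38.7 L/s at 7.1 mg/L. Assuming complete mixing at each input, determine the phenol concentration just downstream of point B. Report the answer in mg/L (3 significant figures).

0.0342 mg/L

1.8 µg/L = 0.0018 mg/L.
After input A: C = (15.9·0.0018 + 0.295·0.939) / 16.2 = 0.01887 mg/L.
Over the 6.6 km reach to input B (t = 3.882e+04 s = 0.4493 d), decay gives C = 0.01887·exp(−0.19·0.4493) = 0.01733 mg/L.
38.7 L/s = 0.0387 m³/s.
After input B: C = (16.2·0.01733 + 0.0387·7.1) / 16.23 = 0.03421 mg/L.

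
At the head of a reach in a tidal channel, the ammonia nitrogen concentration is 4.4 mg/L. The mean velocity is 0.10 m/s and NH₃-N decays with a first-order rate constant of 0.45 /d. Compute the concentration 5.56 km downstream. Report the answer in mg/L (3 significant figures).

Travel time t = 5.56 km / 0.10 m/s = 5560/0.10 = 5.56e+04 s = 0.6435 d.
First-order decay: C = 4.4·exp(−0.45·0.6435) = 4.4·0.7486 = 3.294 mg/L.

3.29 mg/L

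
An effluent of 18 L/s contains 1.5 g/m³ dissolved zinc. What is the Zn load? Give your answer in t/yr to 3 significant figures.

18 L/s = 0.018 m³/s.
Mass flux = Q·C = 0.018 m³/s × 1.5 g/m³ = 0.027 g/s.
= 0.027 g/s × 31.56 = 0.8521 t/yr.

0.852 t/yr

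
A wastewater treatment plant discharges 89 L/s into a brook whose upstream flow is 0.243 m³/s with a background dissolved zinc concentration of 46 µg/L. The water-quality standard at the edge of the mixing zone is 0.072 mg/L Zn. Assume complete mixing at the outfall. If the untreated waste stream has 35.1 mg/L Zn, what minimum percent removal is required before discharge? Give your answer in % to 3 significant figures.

89 L/s = 0.089 m³/s.
46 µg/L = 0.046 mg/L.
Mass balance: 0.072·0.332 = 0.089·Cₑ + 0.243·0.046.
Cₑ = (0.0239 − 0.01118) / 0.089 = 0.143 mg/L.
Required removal = 1 − 0.143/35.1 = 99.59 %.

99.6 %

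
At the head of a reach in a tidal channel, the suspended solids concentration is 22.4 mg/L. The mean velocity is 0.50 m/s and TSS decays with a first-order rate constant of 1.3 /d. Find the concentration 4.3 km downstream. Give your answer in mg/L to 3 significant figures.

Travel time t = 4.3 km / 0.50 m/s = 4300/0.50 = 8600 s = 0.09954 d.
First-order decay: C = 22.4·exp(−1.3·0.09954) = 22.4·0.8786 = 19.68 mg/L.

19.7 mg/L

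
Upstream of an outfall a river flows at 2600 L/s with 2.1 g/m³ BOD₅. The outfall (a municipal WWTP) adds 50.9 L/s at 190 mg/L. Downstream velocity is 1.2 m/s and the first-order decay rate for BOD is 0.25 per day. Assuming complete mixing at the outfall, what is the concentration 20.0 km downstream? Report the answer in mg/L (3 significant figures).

50.9 L/s = 0.0509 m³/s.
2600 L/s = 2.6 m³/s.
After complete mixing, C₀ = (0.0509·190 + 2.6·2.1) / 2.651 = 5.708 mg/L.
Travel time t = 2e+04 m / 1.2 m/s = 1.667e+04 s = 0.1929 d.
C = 5.708·exp(−0.25·0.1929) = 5.708·0.9529 = 5.439 mg/L.

5.44 mg/L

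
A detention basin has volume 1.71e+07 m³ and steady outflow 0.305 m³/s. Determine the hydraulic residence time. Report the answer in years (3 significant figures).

1.78 yr

Q = 0.305 m³/s × 3.156e+07 s/yr = 9.625e+06 m³/yr.
Hydraulic residence time τ = V/Q = 1.71e+07/9.625e+06 = 1.777 yr.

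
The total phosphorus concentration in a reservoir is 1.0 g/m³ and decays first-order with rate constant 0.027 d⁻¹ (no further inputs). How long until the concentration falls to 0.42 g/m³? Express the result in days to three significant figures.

32.1 d

t = ln(C₀/C)/k = ln(1.0/0.42)/0.027 = 0.8675/0.027 = 32.13 d.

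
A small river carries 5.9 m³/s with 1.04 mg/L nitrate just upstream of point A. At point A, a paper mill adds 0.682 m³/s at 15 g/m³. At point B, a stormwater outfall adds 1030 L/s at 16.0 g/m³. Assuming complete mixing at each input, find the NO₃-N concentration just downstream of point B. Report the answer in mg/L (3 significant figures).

4.32 mg/L

After input A: C = (5.9·1.04 + 0.682·15) / 6.582 = 2.486 mg/L.
1030 L/s = 1.03 m³/s.
After input B: C = (6.582·2.486 + 1.03·16) / 7.612 = 4.315 mg/L.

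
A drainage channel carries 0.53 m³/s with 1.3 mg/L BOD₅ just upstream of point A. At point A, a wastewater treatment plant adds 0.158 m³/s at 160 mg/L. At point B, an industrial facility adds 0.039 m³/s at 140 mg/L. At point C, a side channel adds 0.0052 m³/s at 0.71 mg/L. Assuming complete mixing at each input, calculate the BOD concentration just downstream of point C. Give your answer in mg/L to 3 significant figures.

After input A: C = (0.53·1.3 + 0.158·160) / 0.688 = 37.75 mg/L.
After input B: C = (0.688·37.75 + 0.039·140) / 0.727 = 43.23 mg/L.
After input C: C = (0.727·43.23 + 0.0052·0.71) / 0.7322 = 42.93 mg/L.

42.9 mg/L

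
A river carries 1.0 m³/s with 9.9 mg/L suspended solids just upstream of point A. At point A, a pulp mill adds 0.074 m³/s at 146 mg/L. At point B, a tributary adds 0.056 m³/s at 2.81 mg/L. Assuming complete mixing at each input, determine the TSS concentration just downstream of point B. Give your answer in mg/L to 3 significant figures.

After input A: C = (1·9.9 + 0.074·146) / 1.074 = 19.28 mg/L.
After input B: C = (1.074·19.28 + 0.056·2.81) / 1.13 = 18.46 mg/L.

18.5 mg/L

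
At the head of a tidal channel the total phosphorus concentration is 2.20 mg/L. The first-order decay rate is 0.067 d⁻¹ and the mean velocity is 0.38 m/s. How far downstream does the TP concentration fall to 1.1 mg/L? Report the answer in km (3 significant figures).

From C = C₀·e^(−kt), t = ln(C₀/C)/k = ln(2.20/1.1)/0.067 = 0.6931/0.067 = 10.35 d.
Distance = v·t = 0.38 m/s × 8.938e+05 s = 3.397e+05 m = 339.7 km.

340 km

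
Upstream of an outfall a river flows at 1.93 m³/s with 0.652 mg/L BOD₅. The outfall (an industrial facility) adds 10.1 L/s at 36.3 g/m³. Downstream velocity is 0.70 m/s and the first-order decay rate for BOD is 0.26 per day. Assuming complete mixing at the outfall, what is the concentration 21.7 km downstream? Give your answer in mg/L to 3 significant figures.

0.763 mg/L

10.1 L/s = 0.0101 m³/s.
After complete mixing, C₀ = (0.0101·36.3 + 1.93·0.652) / 1.94 = 0.8376 mg/L.
Travel time t = 2.17e+04 m / 0.70 m/s = 3.1e+04 s = 0.3588 d.
C = 0.8376·exp(−0.26·0.3588) = 0.8376·0.9109 = 0.763 mg/L.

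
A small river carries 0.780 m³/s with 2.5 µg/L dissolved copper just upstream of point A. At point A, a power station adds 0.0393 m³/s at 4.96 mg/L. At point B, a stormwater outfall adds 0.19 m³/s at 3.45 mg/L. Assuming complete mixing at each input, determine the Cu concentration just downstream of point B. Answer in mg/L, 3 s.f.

2.5 µg/L = 0.0025 mg/L.
After input A: C = (0.78·0.0025 + 0.0393·4.96) / 0.8193 = 0.2403 mg/L.
After input B: C = (0.8193·0.2403 + 0.19·3.45) / 1.009 = 0.8445 mg/L.

0.845 mg/L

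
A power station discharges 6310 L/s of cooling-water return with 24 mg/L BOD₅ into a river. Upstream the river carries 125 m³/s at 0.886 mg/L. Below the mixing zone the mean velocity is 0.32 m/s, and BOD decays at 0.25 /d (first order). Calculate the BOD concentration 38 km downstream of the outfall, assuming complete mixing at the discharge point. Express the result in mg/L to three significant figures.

6310 L/s = 6.31 m³/s.
After complete mixing, C₀ = (6.31·24 + 125·0.886) / 131.3 = 1.997 mg/L.
Travel time t = 3.8e+04 m / 0.32 m/s = 1.188e+05 s = 1.374 d.
C = 1.997·exp(−0.25·1.374) = 1.997·0.7092 = 1.416 mg/L.

1.42 mg/L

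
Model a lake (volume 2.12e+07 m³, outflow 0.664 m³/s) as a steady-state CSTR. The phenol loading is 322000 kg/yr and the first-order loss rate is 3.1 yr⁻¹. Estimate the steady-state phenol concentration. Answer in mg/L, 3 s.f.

Outflow Q = 0.664 m³/s × 3.156e+07 s/yr = 2.095e+07 m³/yr.
Steady-state CSTR mass balance: W = Q·C + k·V·C, so C = W/(Q + kV).
Q + kV = 2.095e+07 + 3.1·2.12e+07 = 8.667e+07 m³/yr.
C = 322000/8.667e+07 = 0.003715 kg/m³ = 3.715 mg/L.

3.72 mg/L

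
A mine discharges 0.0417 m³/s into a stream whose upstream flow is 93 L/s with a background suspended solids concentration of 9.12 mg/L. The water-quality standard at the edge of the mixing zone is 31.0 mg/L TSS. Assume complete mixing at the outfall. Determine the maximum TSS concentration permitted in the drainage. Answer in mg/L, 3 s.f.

93 L/s = 0.093 m³/s.
Mass balance: 31·0.1347 = 0.0417·Cₑ + 0.093·9.12.
Cₑ = (4.176 − 0.8482) / 0.0417 = 79.8 mg/L.

79.8 mg/L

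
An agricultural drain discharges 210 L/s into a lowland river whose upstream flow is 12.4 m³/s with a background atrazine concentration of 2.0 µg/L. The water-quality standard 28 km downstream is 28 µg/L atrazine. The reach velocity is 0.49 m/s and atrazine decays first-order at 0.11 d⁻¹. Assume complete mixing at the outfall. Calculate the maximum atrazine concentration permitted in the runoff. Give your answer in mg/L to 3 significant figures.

210 L/s = 0.21 m³/s.
2.0 µg/L = 0.002 mg/L.
28 µg/L = 0.028 mg/L.
Travel time to the compliance point: t = 2.8e+04/0.49 = 5.714e+04 s = 0.6614 d; decay factor exp(−0.11·0.6614) = 0.9298.
So the concentration just after mixing may be at most 0.028/0.9298 = 0.03011 mg/L.
Mass balance: 0.03011·12.61 = 0.21·Cₑ + 12.4·0.002.
Cₑ = (0.3797 − 0.0248) / 0.21 = 1.69 mg/L.

1.69 mg/L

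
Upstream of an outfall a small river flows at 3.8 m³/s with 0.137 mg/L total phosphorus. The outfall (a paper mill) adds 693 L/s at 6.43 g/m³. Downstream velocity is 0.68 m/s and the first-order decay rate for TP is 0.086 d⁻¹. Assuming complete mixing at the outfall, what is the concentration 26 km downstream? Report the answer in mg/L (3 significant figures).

1.07 mg/L

693 L/s = 0.693 m³/s.
After complete mixing, C₀ = (0.693·6.43 + 3.8·0.137) / 4.493 = 1.108 mg/L.
Travel time t = 2.6e+04 m / 0.68 m/s = 3.824e+04 s = 0.4425 d.
C = 1.108·exp(−0.086·0.4425) = 1.108·0.9627 = 1.066 mg/L.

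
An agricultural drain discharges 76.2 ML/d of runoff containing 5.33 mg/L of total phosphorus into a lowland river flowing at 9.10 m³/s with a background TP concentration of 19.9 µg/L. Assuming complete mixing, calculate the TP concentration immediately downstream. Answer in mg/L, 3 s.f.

0.489 mg/L

76.2 ML/d = 0.8819 m³/s.
19.9 µg/L = 0.0199 mg/L.
By mass balance at complete mixing, C = (0.8819·5.33 + 9.1·0.0199) / (0.8819 + 9.1) = 4.882/9.982 = 0.4891 mg/L.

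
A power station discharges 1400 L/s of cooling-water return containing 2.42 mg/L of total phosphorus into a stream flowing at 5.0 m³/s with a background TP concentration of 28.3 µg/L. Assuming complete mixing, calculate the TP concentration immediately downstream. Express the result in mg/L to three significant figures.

1400 L/s = 1.4 m³/s.
28.3 µg/L = 0.0283 mg/L.
Flow-weighted mixing gives C = (1.4·2.42 + 5·0.0283) / (1.4 + 5) = 3.53/6.4 = 0.5515 mg/L.

0.551 mg/L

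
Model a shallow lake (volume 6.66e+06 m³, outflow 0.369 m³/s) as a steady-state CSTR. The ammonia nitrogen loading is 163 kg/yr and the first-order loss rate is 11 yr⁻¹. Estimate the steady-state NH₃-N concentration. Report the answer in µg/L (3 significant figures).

1.92 µg/L

Outflow Q = 0.369 m³/s × 3.156e+07 s/yr = 1.164e+07 m³/yr.
Steady-state CSTR mass balance: W = Q·C + k·V·C, so C = W/(Q + kV).
Q + kV = 1.164e+07 + 11·6.66e+06 = 8.49e+07 m³/yr.
C = 163/8.49e+07 = 1.92e-06 kg/m³ = 0.00192 mg/L = 1.92 µg/L.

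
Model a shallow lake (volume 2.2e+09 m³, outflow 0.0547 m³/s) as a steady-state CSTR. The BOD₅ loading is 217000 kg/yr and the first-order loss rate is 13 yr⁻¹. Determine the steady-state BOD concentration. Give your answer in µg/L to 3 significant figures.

7.59 µg/L

Outflow Q = 0.0547 m³/s × 3.156e+07 s/yr = 1.726e+06 m³/yr.
Steady-state CSTR mass balance: W = Q·C + k·V·C, so C = W/(Q + kV).
Q + kV = 1.726e+06 + 13·2.2e+09 = 2.86e+10 m³/yr.
C = 217000/2.86e+10 = 7.587e-06 kg/m³ = 0.007587 mg/L = 7.587 µg/L.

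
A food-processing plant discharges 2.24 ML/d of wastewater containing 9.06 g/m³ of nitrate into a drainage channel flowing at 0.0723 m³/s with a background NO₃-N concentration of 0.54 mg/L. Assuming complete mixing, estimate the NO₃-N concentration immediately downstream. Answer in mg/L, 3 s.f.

2.79 mg/L

2.24 ML/d = 0.02593 m³/s.
Flow-weighted mixing gives C = (0.02593·9.06 + 0.0723·0.54) / (0.02593 + 0.0723) = 0.2739/0.09823 = 2.789 mg/L.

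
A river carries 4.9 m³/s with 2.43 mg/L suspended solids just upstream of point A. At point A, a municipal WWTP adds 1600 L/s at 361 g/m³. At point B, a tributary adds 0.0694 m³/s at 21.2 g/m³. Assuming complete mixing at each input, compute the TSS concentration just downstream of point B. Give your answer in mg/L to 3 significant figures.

1600 L/s = 1.6 m³/s.
After input A: C = (4.9·2.43 + 1.6·361) / 6.5 = 90.69 mg/L.
After input B: C = (6.5·90.69 + 0.0694·21.2) / 6.569 = 89.96 mg/L.

90.0 mg/L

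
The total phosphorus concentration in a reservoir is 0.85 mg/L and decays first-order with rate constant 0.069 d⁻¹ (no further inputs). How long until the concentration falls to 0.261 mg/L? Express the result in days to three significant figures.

17.1 d

t = ln(C₀/C)/k = ln(0.85/0.261)/0.069 = 1.181/0.069 = 17.11 d.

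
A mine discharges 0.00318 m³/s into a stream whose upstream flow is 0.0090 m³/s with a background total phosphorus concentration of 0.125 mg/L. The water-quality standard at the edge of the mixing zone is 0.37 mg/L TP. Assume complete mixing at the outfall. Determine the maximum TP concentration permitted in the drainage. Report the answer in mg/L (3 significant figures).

1.06 mg/L

Mass balance: 0.37·0.01218 = 0.00318·Cₑ + 0.009·0.125.
Cₑ = (0.004507 − 0.001125) / 0.00318 = 1.063 mg/L.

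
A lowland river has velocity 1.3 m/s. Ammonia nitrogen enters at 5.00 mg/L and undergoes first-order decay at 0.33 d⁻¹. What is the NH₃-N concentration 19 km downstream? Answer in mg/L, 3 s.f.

4.73 mg/L

Travel time t = 19 km / 1.3 m/s = 1.9e+04/1.3 = 1.462e+04 s = 0.1692 d.
First-order decay: C = 5.00·exp(−0.33·0.1692) = 5.00·0.9457 = 4.729 mg/L.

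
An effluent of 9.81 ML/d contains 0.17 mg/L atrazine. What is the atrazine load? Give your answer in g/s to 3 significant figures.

9.81 ML/d = 0.1135 m³/s.
Mass flux = Q·C = 0.1135 m³/s × 0.17 g/m³ = 0.0193 g/s.

0.0193 g/s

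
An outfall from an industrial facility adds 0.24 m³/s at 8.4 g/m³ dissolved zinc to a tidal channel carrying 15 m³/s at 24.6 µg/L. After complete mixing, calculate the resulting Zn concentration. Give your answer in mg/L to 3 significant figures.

24.6 µg/L = 0.0246 mg/L.
Conservation of mass across the mixing zone: C = (0.24·8.4 + 15·0.0246) / (0.24 + 15) = 2.385/15.24 = 0.1565 mg/L.

0.156 mg/L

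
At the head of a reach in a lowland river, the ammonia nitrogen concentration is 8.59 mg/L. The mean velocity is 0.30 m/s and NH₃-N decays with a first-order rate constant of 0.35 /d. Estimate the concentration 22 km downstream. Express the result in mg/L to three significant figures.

Travel time t = 22 km / 0.30 m/s = 2.2e+04/0.30 = 7.333e+04 s = 0.8488 d.
First-order decay: C = 8.59·exp(−0.35·0.8488) = 8.59·0.743 = 6.382 mg/L.

6.38 mg/L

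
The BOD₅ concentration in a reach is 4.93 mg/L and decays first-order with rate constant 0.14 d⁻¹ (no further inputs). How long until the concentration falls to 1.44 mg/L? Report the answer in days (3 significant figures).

t = ln(C₀/C)/k = ln(4.93/1.44)/0.14 = 1.231/0.14 = 8.791 d.

8.79 d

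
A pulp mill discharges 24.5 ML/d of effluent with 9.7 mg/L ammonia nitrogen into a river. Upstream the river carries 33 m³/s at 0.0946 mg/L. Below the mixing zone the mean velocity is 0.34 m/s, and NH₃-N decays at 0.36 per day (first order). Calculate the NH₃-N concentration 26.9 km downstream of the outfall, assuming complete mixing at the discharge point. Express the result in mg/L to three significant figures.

0.127 mg/L

24.5 ML/d = 0.2836 m³/s.
After complete mixing, C₀ = (0.2836·9.7 + 33·0.0946) / 33.28 = 0.1764 mg/L.
Travel time t = 2.69e+04 m / 0.34 m/s = 7.912e+04 s = 0.9157 d.
C = 0.1764·exp(−0.36·0.9157) = 0.1764·0.7192 = 0.1269 mg/L.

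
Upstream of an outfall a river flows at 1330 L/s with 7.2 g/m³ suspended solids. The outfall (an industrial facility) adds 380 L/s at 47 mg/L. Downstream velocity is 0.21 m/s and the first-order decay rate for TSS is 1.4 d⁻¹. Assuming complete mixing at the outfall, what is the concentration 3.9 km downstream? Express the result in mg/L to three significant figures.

11.9 mg/L

380 L/s = 0.38 m³/s.
1330 L/s = 1.33 m³/s.
After complete mixing, C₀ = (0.38·47 + 1.33·7.2) / 1.71 = 16.04 mg/L.
Travel time t = 3900 m / 0.21 m/s = 1.857e+04 s = 0.2149 d.
C = 16.04·exp(−1.4·0.2149) = 16.04·0.7401 = 11.88 mg/L.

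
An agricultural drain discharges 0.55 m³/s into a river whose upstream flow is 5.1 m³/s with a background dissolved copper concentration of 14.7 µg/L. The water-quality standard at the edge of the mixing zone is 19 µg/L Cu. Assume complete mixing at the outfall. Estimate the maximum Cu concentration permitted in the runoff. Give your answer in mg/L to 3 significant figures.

0.0589 mg/L

14.7 µg/L = 0.0147 mg/L.
19 µg/L = 0.019 mg/L.
Mass balance: 0.019·5.65 = 0.55·Cₑ + 5.1·0.0147.
Cₑ = (0.1073 − 0.07497) / 0.55 = 0.05887 mg/L.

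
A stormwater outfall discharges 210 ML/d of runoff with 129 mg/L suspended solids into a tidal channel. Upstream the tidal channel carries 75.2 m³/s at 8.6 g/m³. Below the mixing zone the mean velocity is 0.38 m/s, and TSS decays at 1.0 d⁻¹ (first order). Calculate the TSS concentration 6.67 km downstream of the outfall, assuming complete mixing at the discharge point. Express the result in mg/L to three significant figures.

10.1 mg/L

210 ML/d = 2.431 m³/s.
After complete mixing, C₀ = (2.431·129 + 75.2·8.6) / 77.63 = 12.37 mg/L.
Travel time t = 6670 m / 0.38 m/s = 1.755e+04 s = 0.2032 d.
C = 12.37·exp(−1.0·0.2032) = 12.37·0.8162 = 10.1 mg/L.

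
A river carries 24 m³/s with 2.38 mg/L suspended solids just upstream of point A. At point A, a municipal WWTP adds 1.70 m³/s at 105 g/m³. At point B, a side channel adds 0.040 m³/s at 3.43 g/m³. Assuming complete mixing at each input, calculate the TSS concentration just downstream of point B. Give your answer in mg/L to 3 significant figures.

After input A: C = (24·2.38 + 1.7·105) / 25.7 = 9.168 mg/L.
After input B: C = (25.7·9.168 + 0.04·3.43) / 25.74 = 9.159 mg/L.

9.16 mg/L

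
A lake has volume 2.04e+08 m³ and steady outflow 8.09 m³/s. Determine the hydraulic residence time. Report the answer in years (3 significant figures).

Q = 8.09 m³/s × 3.156e+07 s/yr = 2.553e+08 m³/yr.
Hydraulic residence time τ = V/Q = 2.04e+08/2.553e+08 = 0.7991 yr.

0.799 yr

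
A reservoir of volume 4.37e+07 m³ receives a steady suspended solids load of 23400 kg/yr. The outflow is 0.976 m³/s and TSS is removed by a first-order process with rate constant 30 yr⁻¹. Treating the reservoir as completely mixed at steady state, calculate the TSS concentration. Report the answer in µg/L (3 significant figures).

Outflow Q = 0.976 m³/s × 3.156e+07 s/yr = 3.08e+07 m³/yr.
Steady-state CSTR mass balance: W = Q·C + k·V·C, so C = W/(Q + kV).
Q + kV = 3.08e+07 + 30·4.37e+07 = 1.342e+09 m³/yr.
C = 23400/1.342e+09 = 1.744e-05 kg/m³ = 0.01744 mg/L = 17.44 µg/L.

17.4 µg/L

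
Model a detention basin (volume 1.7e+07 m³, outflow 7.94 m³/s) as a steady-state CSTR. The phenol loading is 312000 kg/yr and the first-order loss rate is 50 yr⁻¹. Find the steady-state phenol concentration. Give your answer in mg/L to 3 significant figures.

Outflow Q = 7.94 m³/s × 3.156e+07 s/yr = 2.506e+08 m³/yr.
Steady-state CSTR mass balance: W = Q·C + k·V·C, so C = W/(Q + kV).
Q + kV = 2.506e+08 + 50·1.7e+07 = 1.101e+09 m³/yr.
C = 312000/1.101e+09 = 0.0002835 kg/m³ = 0.2835 mg/L.

0.283 mg/L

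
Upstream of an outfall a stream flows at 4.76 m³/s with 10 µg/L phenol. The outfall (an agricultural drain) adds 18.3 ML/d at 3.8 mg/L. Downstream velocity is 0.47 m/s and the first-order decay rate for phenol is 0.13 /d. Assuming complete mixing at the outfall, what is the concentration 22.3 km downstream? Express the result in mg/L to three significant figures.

0.160 mg/L

18.3 ML/d = 0.2118 m³/s.
10 µg/L = 0.01 mg/L.
After complete mixing, C₀ = (0.2118·3.8 + 4.76·0.01) / 4.972 = 0.1715 mg/L.
Travel time t = 2.23e+04 m / 0.47 m/s = 4.745e+04 s = 0.5492 d.
C = 0.1715·exp(−0.13·0.5492) = 0.1715·0.9311 = 0.1596 mg/L.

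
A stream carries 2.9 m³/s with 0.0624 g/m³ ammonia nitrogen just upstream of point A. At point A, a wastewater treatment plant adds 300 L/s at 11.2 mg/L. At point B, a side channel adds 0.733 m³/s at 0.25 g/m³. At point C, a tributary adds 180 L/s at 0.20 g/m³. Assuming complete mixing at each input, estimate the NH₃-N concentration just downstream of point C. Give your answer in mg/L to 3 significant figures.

300 L/s = 0.3 m³/s.
After input A: C = (2.9·0.0624 + 0.3·11.2) / 3.2 = 1.107 mg/L.
After input B: C = (3.2·1.107 + 0.733·0.25) / 3.933 = 0.9469 mg/L.
180 L/s = 0.18 m³/s.
After input C: C = (3.933·0.9469 + 0.18·0.2) / 4.113 = 0.9142 mg/L.

0.914 mg/L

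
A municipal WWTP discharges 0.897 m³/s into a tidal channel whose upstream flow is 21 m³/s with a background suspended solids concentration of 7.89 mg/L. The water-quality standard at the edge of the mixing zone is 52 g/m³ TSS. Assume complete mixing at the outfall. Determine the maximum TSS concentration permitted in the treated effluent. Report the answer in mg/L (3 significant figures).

1080 mg/L

Mass balance: 52·21.9 = 0.897·Cₑ + 21·7.89.
Cₑ = (1139 − 165.7) / 0.897 = 1085 mg/L.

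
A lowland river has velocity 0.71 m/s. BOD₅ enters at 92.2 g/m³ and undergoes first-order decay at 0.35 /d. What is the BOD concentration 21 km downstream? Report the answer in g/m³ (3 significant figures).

81.8 g/m³

Travel time t = 21 km / 0.71 m/s = 2.1e+04/0.71 = 2.958e+04 s = 0.3423 d.
First-order decay: C = 92.2·exp(−0.35·0.3423) = 92.2·0.8871 = 81.79 g/m³.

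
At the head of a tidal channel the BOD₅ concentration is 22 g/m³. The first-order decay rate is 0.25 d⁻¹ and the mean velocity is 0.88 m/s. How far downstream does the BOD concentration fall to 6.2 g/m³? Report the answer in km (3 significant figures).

From C = C₀·e^(−kt), t = ln(C₀/C)/k = ln(22/6.2)/0.25 = 1.266/0.25 = 5.066 d.
Distance = v·t = 0.88 m/s × 4.377e+05 s = 3.852e+05 m = 385.2 km.

385 km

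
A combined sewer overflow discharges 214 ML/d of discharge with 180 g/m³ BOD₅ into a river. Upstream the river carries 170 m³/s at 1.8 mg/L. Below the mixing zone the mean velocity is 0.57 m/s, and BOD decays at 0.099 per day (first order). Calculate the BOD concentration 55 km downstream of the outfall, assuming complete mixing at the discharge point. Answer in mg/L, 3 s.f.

214 ML/d = 2.477 m³/s.
After complete mixing, C₀ = (2.477·180 + 170·1.8) / 172.5 = 4.359 mg/L.
Travel time t = 5.5e+04 m / 0.57 m/s = 9.649e+04 s = 1.117 d.
C = 4.359·exp(−0.099·1.117) = 4.359·0.8953 = 3.903 mg/L.

3.90 mg/L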